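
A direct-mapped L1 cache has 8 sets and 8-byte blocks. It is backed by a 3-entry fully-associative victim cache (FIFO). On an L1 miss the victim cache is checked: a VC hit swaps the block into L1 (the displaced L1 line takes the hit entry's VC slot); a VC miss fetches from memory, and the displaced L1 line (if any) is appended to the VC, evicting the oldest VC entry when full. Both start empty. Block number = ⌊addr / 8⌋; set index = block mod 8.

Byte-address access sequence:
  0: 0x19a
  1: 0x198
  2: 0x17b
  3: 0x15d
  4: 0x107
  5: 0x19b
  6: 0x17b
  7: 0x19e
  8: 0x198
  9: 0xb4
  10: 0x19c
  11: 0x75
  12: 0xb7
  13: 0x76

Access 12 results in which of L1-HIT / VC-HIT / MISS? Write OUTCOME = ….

0: 0x19a (blk 51, set 3) → MISS  vc=[]
1: 0x198 (blk 51, set 3) → L1-HIT  vc=[]
2: 0x17b (blk 47, set 7) → MISS  vc=[]
3: 0x15d (blk 43, set 3) → MISS  vc=[51]
4: 0x107 (blk 32, set 0) → MISS  vc=[51]
5: 0x19b (blk 51, set 3) → VC-HIT  vc=[43]
6: 0x17b (blk 47, set 7) → L1-HIT  vc=[43]
7: 0x19e (blk 51, set 3) → L1-HIT  vc=[43]
8: 0x198 (blk 51, set 3) → L1-HIT  vc=[43]
9: 0xb4 (blk 22, set 6) → MISS  vc=[43]
10: 0x19c (blk 51, set 3) → L1-HIT  vc=[43]
11: 0x75 (blk 14, set 6) → MISS  vc=[43, 22]
12: 0xb7 (blk 22, set 6) → VC-HIT  vc=[43, 14]
13: 0x76 (blk 14, set 6) → VC-HIT  vc=[43, 22]

OUTCOME = VC-HIT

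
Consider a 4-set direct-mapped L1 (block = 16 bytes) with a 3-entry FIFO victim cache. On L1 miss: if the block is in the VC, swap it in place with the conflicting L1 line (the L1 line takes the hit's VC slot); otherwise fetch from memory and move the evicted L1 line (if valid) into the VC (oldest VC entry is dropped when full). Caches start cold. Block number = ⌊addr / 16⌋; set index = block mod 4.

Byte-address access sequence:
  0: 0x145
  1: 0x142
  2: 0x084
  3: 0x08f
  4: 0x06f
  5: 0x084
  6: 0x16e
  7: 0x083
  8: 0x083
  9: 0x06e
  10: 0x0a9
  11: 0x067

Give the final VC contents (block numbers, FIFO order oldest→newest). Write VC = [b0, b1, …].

0: 0x145 (blk 20, set 0) → MISS  vc=[]
1: 0x142 (blk 20, set 0) → L1-HIT  vc=[]
2: 0x84 (blk 8, set 0) → MISS  vc=[20]
3: 0x8f (blk 8, set 0) → L1-HIT  vc=[20]
4: 0x6f (blk 6, set 2) → MISS  vc=[20]
5: 0x84 (blk 8, set 0) → L1-HIT  vc=[20]
6: 0x16e (blk 22, set 2) → MISS  vc=[20, 6]
7: 0x83 (blk 8, set 0) → L1-HIT  vc=[20, 6]
8: 0x83 (blk 8, set 0) → L1-HIT  vc=[20, 6]
9: 0x6e (blk 6, set 2) → VC-HIT  vc=[20, 22]
10: 0xa9 (blk 10, set 2) → MISS  vc=[20, 22, 6]
11: 0x67 (blk 6, set 2) → VC-HIT  vc=[20, 22, 10]

VC = [20, 22, 10]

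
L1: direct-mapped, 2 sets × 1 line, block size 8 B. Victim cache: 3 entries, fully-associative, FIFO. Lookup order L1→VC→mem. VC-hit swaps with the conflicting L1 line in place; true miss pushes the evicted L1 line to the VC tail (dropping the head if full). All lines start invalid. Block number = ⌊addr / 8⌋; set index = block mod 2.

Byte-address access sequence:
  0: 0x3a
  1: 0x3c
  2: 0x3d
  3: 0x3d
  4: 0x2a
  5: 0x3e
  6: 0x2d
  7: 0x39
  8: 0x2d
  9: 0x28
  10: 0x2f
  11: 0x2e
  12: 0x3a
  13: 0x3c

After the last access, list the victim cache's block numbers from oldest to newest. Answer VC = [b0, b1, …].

#0 0x3a→b7/s1 MISS; vc=[]
#1 0x3c→b7/s1 L1-HIT; vc=[]
#2 0x3d→b7/s1 L1-HIT; vc=[]
#3 0x3d→b7/s1 L1-HIT; vc=[]
#4 0x2a→b5/s1 MISS; vc=[7]
#5 0x3e→b7/s1 VC-HIT; vc=[5]
#6 0x2d→b5/s1 VC-HIT; vc=[7]
#7 0x39→b7/s1 VC-HIT; vc=[5]
#8 0x2d→b5/s1 VC-HIT; vc=[7]
#9 0x28→b5/s1 L1-HIT; vc=[7]
#10 0x2f→b5/s1 L1-HIT; vc=[7]
#11 0x2e→b5/s1 L1-HIT; vc=[7]
#12 0x3a→b7/s1 VC-HIT; vc=[5]
#13 0x3c→b7/s1 L1-HIT; vc=[5]

VC = [5]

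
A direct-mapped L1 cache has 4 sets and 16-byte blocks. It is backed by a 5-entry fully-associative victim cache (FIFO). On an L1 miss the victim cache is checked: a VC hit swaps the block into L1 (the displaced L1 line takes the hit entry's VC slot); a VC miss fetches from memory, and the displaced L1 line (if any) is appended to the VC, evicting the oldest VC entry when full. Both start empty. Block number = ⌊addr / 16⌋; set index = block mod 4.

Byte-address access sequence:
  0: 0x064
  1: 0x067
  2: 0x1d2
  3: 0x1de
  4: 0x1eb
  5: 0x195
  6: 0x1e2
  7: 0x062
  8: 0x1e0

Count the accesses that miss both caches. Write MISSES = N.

MISSES = 4

0: 0x64 (blk 6, set 2) → MISS  vc=[]
1: 0x67 (blk 6, set 2) → L1-HIT  vc=[]
2: 0x1d2 (blk 29, set 1) → MISS  vc=[]
3: 0x1de (blk 29, set 1) → L1-HIT  vc=[]
4: 0x1eb (blk 30, set 2) → MISS  vc=[6]
5: 0x195 (blk 25, set 1) → MISS  vc=[6, 29]
6: 0x1e2 (blk 30, set 2) → L1-HIT  vc=[6, 29]
7: 0x62 (blk 6, set 2) → VC-HIT  vc=[30, 29]
8: 0x1e0 (blk 30, set 2) → VC-HIT  vc=[6, 29]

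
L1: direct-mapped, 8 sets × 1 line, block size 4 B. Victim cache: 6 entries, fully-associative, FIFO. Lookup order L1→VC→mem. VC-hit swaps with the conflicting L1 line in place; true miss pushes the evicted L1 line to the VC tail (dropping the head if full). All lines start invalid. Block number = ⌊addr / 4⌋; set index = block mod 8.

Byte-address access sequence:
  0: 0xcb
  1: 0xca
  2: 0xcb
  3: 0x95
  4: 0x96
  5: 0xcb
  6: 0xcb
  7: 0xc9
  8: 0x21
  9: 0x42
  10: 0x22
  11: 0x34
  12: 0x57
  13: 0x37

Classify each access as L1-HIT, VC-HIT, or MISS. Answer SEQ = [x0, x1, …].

  [0] addr=0xcb blk=50 s=2: MISS | VC []
  [1] addr=0xca blk=50 s=2: L1-HIT | VC []
  [2] addr=0xcb blk=50 s=2: L1-HIT | VC []
  [3] addr=0x95 blk=37 s=5: MISS | VC []
  [4] addr=0x96 blk=37 s=5: L1-HIT | VC []
  [5] addr=0xcb blk=50 s=2: L1-HIT | VC []
  [6] addr=0xcb blk=50 s=2: L1-HIT | VC []
  [7] addr=0xc9 blk=50 s=2: L1-HIT | VC []
  [8] addr=0x21 blk=8 s=0: MISS | VC []
  [9] addr=0x42 blk=16 s=0: MISS | VC [8]
  [10] addr=0x22 blk=8 s=0: VC-HIT | VC [16]
  [11] addr=0x34 blk=13 s=5: MISS | VC [16, 37]
  [12] addr=0x57 blk=21 s=5: MISS | VC [16, 37, 13]
  [13] addr=0x37 blk=13 s=5: VC-HIT | VC [16, 37, 21]

SEQ = [MISS, L1-HIT, L1-HIT, MISS, L1-HIT, L1-HIT, L1-HIT, L1-HIT, MISS, MISS, VC-HIT, MISS, MISS, VC-HIT]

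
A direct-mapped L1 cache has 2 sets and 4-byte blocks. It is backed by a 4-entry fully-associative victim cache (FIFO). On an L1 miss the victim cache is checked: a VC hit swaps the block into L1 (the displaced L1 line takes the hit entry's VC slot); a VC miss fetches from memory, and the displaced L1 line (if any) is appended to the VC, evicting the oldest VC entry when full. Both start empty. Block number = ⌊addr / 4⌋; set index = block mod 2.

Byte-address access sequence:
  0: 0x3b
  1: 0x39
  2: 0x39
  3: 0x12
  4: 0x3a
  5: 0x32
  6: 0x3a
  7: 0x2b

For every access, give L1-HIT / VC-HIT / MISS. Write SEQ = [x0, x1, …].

0: 0x3b (blk 14, set 0) → MISS  vc=[]
1: 0x39 (blk 14, set 0) → L1-HIT  vc=[]
2: 0x39 (blk 14, set 0) → L1-HIT  vc=[]
3: 0x12 (blk 4, set 0) → MISS  vc=[14]
4: 0x3a (blk 14, set 0) → VC-HIT  vc=[4]
5: 0x32 (blk 12, set 0) → MISS  vc=[4, 14]
6: 0x3a (blk 14, set 0) → VC-HIT  vc=[4, 12]
7: 0x2b (blk 10, set 0) → MISS  vc=[4, 12, 14]

SEQ = [MISS, L1-HIT, L1-HIT, MISS, VC-HIT, MISS, VC-HIT, MISS]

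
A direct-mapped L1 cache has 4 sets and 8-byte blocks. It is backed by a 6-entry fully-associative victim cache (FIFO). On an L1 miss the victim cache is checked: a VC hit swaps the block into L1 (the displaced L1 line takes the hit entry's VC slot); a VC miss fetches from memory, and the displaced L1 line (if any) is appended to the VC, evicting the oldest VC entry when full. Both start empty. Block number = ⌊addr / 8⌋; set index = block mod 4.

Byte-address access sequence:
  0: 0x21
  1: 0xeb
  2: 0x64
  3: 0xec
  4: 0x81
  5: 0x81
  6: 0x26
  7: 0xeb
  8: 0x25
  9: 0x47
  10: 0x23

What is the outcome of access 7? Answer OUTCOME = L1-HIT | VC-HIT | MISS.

#0 0x21→b4/s0 MISS; vc=[]
#1 0xeb→b29/s1 MISS; vc=[]
#2 0x64→b12/s0 MISS; vc=[4]
#3 0xec→b29/s1 L1-HIT; vc=[4]
#4 0x81→b16/s0 MISS; vc=[4,12]
#5 0x81→b16/s0 L1-HIT; vc=[4,12]
#6 0x26→b4/s0 VC-HIT; vc=[16,12]
#7 0xeb→b29/s1 L1-HIT; vc=[16,12]
#8 0x25→b4/s0 L1-HIT; vc=[16,12]
#9 0x47→b8/s0 MISS; vc=[16,12,4]
#10 0x23→b4/s0 VC-HIT; vc=[16,12,8]

OUTCOME = L1-HIT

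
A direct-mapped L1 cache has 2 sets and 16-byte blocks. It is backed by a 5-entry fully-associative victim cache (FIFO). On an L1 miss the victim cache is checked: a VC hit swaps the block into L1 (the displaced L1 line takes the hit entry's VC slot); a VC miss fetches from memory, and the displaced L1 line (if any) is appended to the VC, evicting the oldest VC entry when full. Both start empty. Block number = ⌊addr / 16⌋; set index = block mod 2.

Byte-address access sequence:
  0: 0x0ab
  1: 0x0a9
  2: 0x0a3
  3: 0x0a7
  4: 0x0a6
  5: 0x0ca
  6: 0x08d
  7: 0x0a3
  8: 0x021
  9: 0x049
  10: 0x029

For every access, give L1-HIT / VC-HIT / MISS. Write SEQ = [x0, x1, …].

#0 0xab→b10/s0 MISS; vc=[]
#1 0xa9→b10/s0 L1-HIT; vc=[]
#2 0xa3→b10/s0 L1-HIT; vc=[]
#3 0xa7→b10/s0 L1-HIT; vc=[]
#4 0xa6→b10/s0 L1-HIT; vc=[]
#5 0xca→b12/s0 MISS; vc=[10]
#6 0x8d→b8/s0 MISS; vc=[10,12]
#7 0xa3→b10/s0 VC-HIT; vc=[8,12]
#8 0x21→b2/s0 MISS; vc=[8,12,10]
#9 0x49→b4/s0 MISS; vc=[8,12,10,2]
#10 0x29→b2/s0 VC-HIT; vc=[8,12,10,4]

SEQ = [MISS, L1-HIT, L1-HIT, L1-HIT, L1-HIT, MISS, MISS, VC-HIT, MISS, MISS, VC-HIT]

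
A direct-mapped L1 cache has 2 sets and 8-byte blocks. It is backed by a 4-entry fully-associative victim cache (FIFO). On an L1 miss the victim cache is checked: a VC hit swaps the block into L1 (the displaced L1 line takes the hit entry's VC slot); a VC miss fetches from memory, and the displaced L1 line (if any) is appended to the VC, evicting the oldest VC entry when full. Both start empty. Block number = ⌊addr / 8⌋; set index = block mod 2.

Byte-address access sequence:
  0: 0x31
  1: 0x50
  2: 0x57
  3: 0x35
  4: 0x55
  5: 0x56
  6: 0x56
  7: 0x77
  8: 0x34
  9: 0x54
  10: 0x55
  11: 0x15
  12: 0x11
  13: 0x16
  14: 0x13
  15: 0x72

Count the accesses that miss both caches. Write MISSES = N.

MISSES = 4

0: 0x31 (blk 6, set 0) → MISS  vc=[]
1: 0x50 (blk 10, set 0) → MISS  vc=[6]
2: 0x57 (blk 10, set 0) → L1-HIT  vc=[6]
3: 0x35 (blk 6, set 0) → VC-HIT  vc=[10]
4: 0x55 (blk 10, set 0) → VC-HIT  vc=[6]
5: 0x56 (blk 10, set 0) → L1-HIT  vc=[6]
6: 0x56 (blk 10, set 0) → L1-HIT  vc=[6]
7: 0x77 (blk 14, set 0) → MISS  vc=[6, 10]
8: 0x34 (blk 6, set 0) → VC-HIT  vc=[14, 10]
9: 0x54 (blk 10, set 0) → VC-HIT  vc=[14, 6]
10: 0x55 (blk 10, set 0) → L1-HIT  vc=[14, 6]
11: 0x15 (blk 2, set 0) → MISS  vc=[14, 6, 10]
12: 0x11 (blk 2, set 0) → L1-HIT  vc=[14, 6, 10]
13: 0x16 (blk 2, set 0) → L1-HIT  vc=[14, 6, 10]
14: 0x13 (blk 2, set 0) → L1-HIT  vc=[14, 6, 10]
15: 0x72 (blk 14, set 0) → VC-HIT  vc=[2, 6, 10]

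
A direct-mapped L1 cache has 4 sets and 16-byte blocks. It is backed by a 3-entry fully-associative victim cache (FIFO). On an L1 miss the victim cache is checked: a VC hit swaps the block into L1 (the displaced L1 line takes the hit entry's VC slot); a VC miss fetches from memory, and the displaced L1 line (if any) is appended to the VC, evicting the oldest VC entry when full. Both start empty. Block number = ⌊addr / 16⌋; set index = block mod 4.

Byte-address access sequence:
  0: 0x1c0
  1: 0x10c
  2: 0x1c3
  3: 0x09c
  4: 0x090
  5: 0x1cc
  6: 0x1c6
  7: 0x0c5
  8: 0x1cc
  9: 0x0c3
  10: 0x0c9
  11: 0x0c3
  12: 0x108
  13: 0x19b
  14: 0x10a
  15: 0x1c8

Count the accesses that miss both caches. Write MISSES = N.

0: 0x1c0 (blk 28, set 0) → MISS  vc=[]
1: 0x10c (blk 16, set 0) → MISS  vc=[28]
2: 0x1c3 (blk 28, set 0) → VC-HIT  vc=[16]
3: 0x9c (blk 9, set 1) → MISS  vc=[16]
4: 0x90 (blk 9, set 1) → L1-HIT  vc=[16]
5: 0x1cc (blk 28, set 0) → L1-HIT  vc=[16]
6: 0x1c6 (blk 28, set 0) → L1-HIT  vc=[16]
7: 0xc5 (blk 12, set 0) → MISS  vc=[16, 28]
8: 0x1cc (blk 28, set 0) → VC-HIT  vc=[16, 12]
9: 0xc3 (blk 12, set 0) → VC-HIT  vc=[16, 28]
10: 0xc9 (blk 12, set 0) → L1-HIT  vc=[16, 28]
11: 0xc3 (blk 12, set 0) → L1-HIT  vc=[16, 28]
12: 0x108 (blk 16, set 0) → VC-HIT  vc=[12, 28]
13: 0x19b (blk 25, set 1) → MISS  vc=[12, 28, 9]
14: 0x10a (blk 16, set 0) → L1-HIT  vc=[12, 28, 9]
15: 0x1c8 (blk 28, set 0) → VC-HIT  vc=[12, 16, 9]

MISSES = 5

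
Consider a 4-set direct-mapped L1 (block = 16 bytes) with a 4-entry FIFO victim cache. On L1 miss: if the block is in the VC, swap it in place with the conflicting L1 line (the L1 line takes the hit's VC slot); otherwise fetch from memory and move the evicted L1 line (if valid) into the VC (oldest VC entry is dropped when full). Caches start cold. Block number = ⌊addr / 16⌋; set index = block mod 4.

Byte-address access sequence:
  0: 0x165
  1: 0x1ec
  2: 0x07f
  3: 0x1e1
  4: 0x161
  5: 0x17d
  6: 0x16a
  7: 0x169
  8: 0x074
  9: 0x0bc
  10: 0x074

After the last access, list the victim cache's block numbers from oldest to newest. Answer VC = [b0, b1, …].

VC = [30, 23, 11]

0: 0x165 (blk 22, set 2) → MISS  vc=[]
1: 0x1ec (blk 30, set 2) → MISS  vc=[22]
2: 0x7f (blk 7, set 3) → MISS  vc=[22]
3: 0x1e1 (blk 30, set 2) → L1-HIT  vc=[22]
4: 0x161 (blk 22, set 2) → VC-HIT  vc=[30]
5: 0x17d (blk 23, set 3) → MISS  vc=[30, 7]
6: 0x16a (blk 22, set 2) → L1-HIT  vc=[30, 7]
7: 0x169 (blk 22, set 2) → L1-HIT  vc=[30, 7]
8: 0x74 (blk 7, set 3) → VC-HIT  vc=[30, 23]
9: 0xbc (blk 11, set 3) → MISS  vc=[30, 23, 7]
10: 0x74 (blk 7, set 3) → VC-HIT  vc=[30, 23, 11]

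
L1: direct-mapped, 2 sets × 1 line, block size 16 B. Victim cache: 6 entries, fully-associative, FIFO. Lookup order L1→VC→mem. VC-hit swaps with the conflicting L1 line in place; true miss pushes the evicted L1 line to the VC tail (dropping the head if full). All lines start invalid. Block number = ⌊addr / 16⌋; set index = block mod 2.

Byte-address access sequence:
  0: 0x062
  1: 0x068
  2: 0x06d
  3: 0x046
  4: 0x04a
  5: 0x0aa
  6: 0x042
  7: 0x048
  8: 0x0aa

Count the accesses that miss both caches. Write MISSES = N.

MISSES = 3

0: 0x62 (blk 6, set 0) → MISS  vc=[]
1: 0x68 (blk 6, set 0) → L1-HIT  vc=[]
2: 0x6d (blk 6, set 0) → L1-HIT  vc=[]
3: 0x46 (blk 4, set 0) → MISS  vc=[6]
4: 0x4a (blk 4, set 0) → L1-HIT  vc=[6]
5: 0xaa (blk 10, set 0) → MISS  vc=[6, 4]
6: 0x42 (blk 4, set 0) → VC-HIT  vc=[6, 10]
7: 0x48 (blk 4, set 0) → L1-HIT  vc=[6, 10]
8: 0xaa (blk 10, set 0) → VC-HIT  vc=[6, 4]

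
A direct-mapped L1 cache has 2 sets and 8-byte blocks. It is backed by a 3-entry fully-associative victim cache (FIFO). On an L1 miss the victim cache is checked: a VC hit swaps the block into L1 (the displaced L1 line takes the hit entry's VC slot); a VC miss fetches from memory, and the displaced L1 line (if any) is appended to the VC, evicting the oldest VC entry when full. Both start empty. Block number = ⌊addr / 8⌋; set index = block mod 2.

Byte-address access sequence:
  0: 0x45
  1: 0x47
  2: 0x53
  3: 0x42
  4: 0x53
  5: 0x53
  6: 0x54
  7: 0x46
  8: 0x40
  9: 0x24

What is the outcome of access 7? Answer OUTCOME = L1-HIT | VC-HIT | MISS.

0: 0x45 (blk 8, set 0) → MISS  vc=[]
1: 0x47 (blk 8, set 0) → L1-HIT  vc=[]
2: 0x53 (blk 10, set 0) → MISS  vc=[8]
3: 0x42 (blk 8, set 0) → VC-HIT  vc=[10]
4: 0x53 (blk 10, set 0) → VC-HIT  vc=[8]
5: 0x53 (blk 10, set 0) → L1-HIT  vc=[8]
6: 0x54 (blk 10, set 0) → L1-HIT  vc=[8]
7: 0x46 (blk 8, set 0) → VC-HIT  vc=[10]
8: 0x40 (blk 8, set 0) → L1-HIT  vc=[10]
9: 0x24 (blk 4, set 0) → MISS  vc=[10, 8]

OUTCOME = VC-HIT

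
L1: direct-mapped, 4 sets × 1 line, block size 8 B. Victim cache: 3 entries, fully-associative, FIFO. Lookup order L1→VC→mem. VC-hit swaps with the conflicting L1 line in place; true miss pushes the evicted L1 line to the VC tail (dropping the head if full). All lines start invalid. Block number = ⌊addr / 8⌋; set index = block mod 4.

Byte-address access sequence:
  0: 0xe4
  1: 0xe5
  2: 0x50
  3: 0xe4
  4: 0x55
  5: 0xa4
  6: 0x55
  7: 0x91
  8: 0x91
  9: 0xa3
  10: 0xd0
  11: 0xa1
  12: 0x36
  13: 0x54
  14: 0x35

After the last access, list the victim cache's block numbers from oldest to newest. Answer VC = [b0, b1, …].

VC = [10, 18, 26]

#0 0xe4→b28/s0 MISS; vc=[]
#1 0xe5→b28/s0 L1-HIT; vc=[]
#2 0x50→b10/s2 MISS; vc=[]
#3 0xe4→b28/s0 L1-HIT; vc=[]
#4 0x55→b10/s2 L1-HIT; vc=[]
#5 0xa4→b20/s0 MISS; vc=[28]
#6 0x55→b10/s2 L1-HIT; vc=[28]
#7 0x91→b18/s2 MISS; vc=[28,10]
#8 0x91→b18/s2 L1-HIT; vc=[28,10]
#9 0xa3→b20/s0 L1-HIT; vc=[28,10]
#10 0xd0→b26/s2 MISS; vc=[28,10,18]
#11 0xa1→b20/s0 L1-HIT; vc=[28,10,18]
#12 0x36→b6/s2 MISS; vc=[10,18,26]
#13 0x54→b10/s2 VC-HIT; vc=[6,18,26]
#14 0x35→b6/s2 VC-HIT; vc=[10,18,26]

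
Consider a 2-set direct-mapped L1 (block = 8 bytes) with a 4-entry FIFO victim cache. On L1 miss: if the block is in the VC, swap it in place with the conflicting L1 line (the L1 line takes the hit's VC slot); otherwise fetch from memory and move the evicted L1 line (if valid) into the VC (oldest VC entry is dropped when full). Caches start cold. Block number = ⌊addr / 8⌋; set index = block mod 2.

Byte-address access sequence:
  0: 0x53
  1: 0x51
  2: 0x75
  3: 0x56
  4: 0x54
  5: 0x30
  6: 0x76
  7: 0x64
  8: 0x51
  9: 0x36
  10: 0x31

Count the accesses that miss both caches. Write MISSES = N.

#0 0x53→b10/s0 MISS; vc=[]
#1 0x51→b10/s0 L1-HIT; vc=[]
#2 0x75→b14/s0 MISS; vc=[10]
#3 0x56→b10/s0 VC-HIT; vc=[14]
#4 0x54→b10/s0 L1-HIT; vc=[14]
#5 0x30→b6/s0 MISS; vc=[14,10]
#6 0x76→b14/s0 VC-HIT; vc=[6,10]
#7 0x64→b12/s0 MISS; vc=[6,10,14]
#8 0x51→b10/s0 VC-HIT; vc=[6,12,14]
#9 0x36→b6/s0 VC-HIT; vc=[10,12,14]
#10 0x31→b6/s0 L1-HIT; vc=[10,12,14]

MISSES = 4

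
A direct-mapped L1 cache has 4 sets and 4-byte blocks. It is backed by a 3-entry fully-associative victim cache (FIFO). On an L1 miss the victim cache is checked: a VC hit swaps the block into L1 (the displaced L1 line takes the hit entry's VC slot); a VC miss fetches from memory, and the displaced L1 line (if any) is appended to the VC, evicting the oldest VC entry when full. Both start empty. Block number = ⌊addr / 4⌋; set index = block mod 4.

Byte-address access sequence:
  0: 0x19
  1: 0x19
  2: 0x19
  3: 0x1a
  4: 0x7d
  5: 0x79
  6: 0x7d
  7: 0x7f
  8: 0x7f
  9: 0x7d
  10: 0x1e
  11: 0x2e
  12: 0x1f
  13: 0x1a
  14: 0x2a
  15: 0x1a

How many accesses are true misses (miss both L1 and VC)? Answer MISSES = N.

0: 0x19 (blk 6, set 2) → MISS  vc=[]
1: 0x19 (blk 6, set 2) → L1-HIT  vc=[]
2: 0x19 (blk 6, set 2) → L1-HIT  vc=[]
3: 0x1a (blk 6, set 2) → L1-HIT  vc=[]
4: 0x7d (blk 31, set 3) → MISS  vc=[]
5: 0x79 (blk 30, set 2) → MISS  vc=[6]
6: 0x7d (blk 31, set 3) → L1-HIT  vc=[6]
7: 0x7f (blk 31, set 3) → L1-HIT  vc=[6]
8: 0x7f (blk 31, set 3) → L1-HIT  vc=[6]
9: 0x7d (blk 31, set 3) → L1-HIT  vc=[6]
10: 0x1e (blk 7, set 3) → MISS  vc=[6, 31]
11: 0x2e (blk 11, set 3) → MISS  vc=[6, 31, 7]
12: 0x1f (blk 7, set 3) → VC-HIT  vc=[6, 31, 11]
13: 0x1a (blk 6, set 2) → VC-HIT  vc=[30, 31, 11]
14: 0x2a (blk 10, set 2) → MISS  vc=[31, 11, 6]
15: 0x1a (blk 6, set 2) → VC-HIT  vc=[31, 11, 10]

MISSES = 6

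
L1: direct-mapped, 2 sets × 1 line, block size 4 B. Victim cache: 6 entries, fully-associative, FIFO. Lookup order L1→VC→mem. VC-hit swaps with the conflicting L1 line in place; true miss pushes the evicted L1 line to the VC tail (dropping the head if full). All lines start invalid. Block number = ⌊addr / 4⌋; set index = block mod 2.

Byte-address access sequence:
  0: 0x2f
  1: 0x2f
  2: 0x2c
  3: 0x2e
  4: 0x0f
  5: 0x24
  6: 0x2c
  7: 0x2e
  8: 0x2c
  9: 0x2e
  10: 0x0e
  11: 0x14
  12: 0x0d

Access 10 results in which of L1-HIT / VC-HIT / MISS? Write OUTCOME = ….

#0 0x2f→b11/s1 MISS; vc=[]
#1 0x2f→b11/s1 L1-HIT; vc=[]
#2 0x2c→b11/s1 L1-HIT; vc=[]
#3 0x2e→b11/s1 L1-HIT; vc=[]
#4 0xf→b3/s1 MISS; vc=[11]
#5 0x24→b9/s1 MISS; vc=[11,3]
#6 0x2c→b11/s1 VC-HIT; vc=[9,3]
#7 0x2e→b11/s1 L1-HIT; vc=[9,3]
#8 0x2c→b11/s1 L1-HIT; vc=[9,3]
#9 0x2e→b11/s1 L1-HIT; vc=[9,3]
#10 0xe→b3/s1 VC-HIT; vc=[9,11]
#11 0x14→b5/s1 MISS; vc=[9,11,3]
#12 0xd→b3/s1 VC-HIT; vc=[9,11,5]

OUTCOME = VC-HIT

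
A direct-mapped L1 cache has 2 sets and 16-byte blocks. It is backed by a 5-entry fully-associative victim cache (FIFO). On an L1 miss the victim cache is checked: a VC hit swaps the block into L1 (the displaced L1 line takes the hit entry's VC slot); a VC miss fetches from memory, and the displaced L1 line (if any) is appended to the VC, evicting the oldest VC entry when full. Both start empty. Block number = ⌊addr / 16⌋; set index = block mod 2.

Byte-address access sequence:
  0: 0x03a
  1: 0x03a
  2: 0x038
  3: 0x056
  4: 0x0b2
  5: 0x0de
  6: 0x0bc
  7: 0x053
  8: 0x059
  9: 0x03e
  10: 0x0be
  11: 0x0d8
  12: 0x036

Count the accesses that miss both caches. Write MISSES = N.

#0 0x3a→b3/s1 MISS; vc=[]
#1 0x3a→b3/s1 L1-HIT; vc=[]
#2 0x38→b3/s1 L1-HIT; vc=[]
#3 0x56→b5/s1 MISS; vc=[3]
#4 0xb2→b11/s1 MISS; vc=[3,5]
#5 0xde→b13/s1 MISS; vc=[3,5,11]
#6 0xbc→b11/s1 VC-HIT; vc=[3,5,13]
#7 0x53→b5/s1 VC-HIT; vc=[3,11,13]
#8 0x59→b5/s1 L1-HIT; vc=[3,11,13]
#9 0x3e→b3/s1 VC-HIT; vc=[5,11,13]
#10 0xbe→b11/s1 VC-HIT; vc=[5,3,13]
#11 0xd8→b13/s1 VC-HIT; vc=[5,3,11]
#12 0x36→b3/s1 VC-HIT; vc=[5,13,11]

MISSES = 4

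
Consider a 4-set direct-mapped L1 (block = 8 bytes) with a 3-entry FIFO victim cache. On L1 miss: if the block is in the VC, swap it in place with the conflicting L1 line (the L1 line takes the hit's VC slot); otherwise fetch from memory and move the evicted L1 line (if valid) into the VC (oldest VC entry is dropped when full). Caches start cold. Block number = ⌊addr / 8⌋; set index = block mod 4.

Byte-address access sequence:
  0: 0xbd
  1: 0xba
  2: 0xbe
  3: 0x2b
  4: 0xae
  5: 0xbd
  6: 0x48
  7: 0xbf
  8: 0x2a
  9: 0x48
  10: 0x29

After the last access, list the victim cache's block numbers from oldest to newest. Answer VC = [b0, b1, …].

VC = [9, 21]

  [0] addr=0xbd blk=23 s=3: MISS | VC []
  [1] addr=0xba blk=23 s=3: L1-HIT | VC []
  [2] addr=0xbe blk=23 s=3: L1-HIT | VC []
  [3] addr=0x2b blk=5 s=1: MISS | VC []
  [4] addr=0xae blk=21 s=1: MISS | VC [5]
  [5] addr=0xbd blk=23 s=3: L1-HIT | VC [5]
  [6] addr=0x48 blk=9 s=1: MISS | VC [5, 21]
  [7] addr=0xbf blk=23 s=3: L1-HIT | VC [5, 21]
  [8] addr=0x2a blk=5 s=1: VC-HIT | VC [9, 21]
  [9] addr=0x48 blk=9 s=1: VC-HIT | VC [5, 21]
  [10] addr=0x29 blk=5 s=1: VC-HIT | VC [9, 21]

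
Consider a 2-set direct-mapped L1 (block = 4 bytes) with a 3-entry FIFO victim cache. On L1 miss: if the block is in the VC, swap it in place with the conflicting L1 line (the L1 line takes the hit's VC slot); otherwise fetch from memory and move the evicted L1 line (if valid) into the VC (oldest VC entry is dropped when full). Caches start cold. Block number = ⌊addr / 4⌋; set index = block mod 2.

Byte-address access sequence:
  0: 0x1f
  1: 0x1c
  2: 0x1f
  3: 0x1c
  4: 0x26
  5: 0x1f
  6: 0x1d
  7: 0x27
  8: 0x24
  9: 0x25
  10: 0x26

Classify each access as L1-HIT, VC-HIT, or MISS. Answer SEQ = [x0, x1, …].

SEQ = [MISS, L1-HIT, L1-HIT, L1-HIT, MISS, VC-HIT, L1-HIT, VC-HIT, L1-HIT, L1-HIT, L1-HIT]

#0 0x1f→b7/s1 MISS; vc=[]
#1 0x1c→b7/s1 L1-HIT; vc=[]
#2 0x1f→b7/s1 L1-HIT; vc=[]
#3 0x1c→b7/s1 L1-HIT; vc=[]
#4 0x26→b9/s1 MISS; vc=[7]
#5 0x1f→b7/s1 VC-HIT; vc=[9]
#6 0x1d→b7/s1 L1-HIT; vc=[9]
#7 0x27→b9/s1 VC-HIT; vc=[7]
#8 0x24→b9/s1 L1-HIT; vc=[7]
#9 0x25→b9/s1 L1-HIT; vc=[7]
#10 0x26→b9/s1 L1-HIT; vc=[7]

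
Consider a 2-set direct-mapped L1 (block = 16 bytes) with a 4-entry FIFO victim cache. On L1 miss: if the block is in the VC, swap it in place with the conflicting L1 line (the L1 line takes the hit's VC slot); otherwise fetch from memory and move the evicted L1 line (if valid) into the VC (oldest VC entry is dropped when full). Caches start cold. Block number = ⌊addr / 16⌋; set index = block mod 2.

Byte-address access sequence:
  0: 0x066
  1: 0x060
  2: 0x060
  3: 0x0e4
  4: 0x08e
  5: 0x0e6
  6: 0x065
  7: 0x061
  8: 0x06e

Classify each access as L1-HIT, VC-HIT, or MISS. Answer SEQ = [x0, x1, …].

#0 0x66→b6/s0 MISS; vc=[]
#1 0x60→b6/s0 L1-HIT; vc=[]
#2 0x60→b6/s0 L1-HIT; vc=[]
#3 0xe4→b14/s0 MISS; vc=[6]
#4 0x8e→b8/s0 MISS; vc=[6,14]
#5 0xe6→b14/s0 VC-HIT; vc=[6,8]
#6 0x65→b6/s0 VC-HIT; vc=[14,8]
#7 0x61→b6/s0 L1-HIT; vc=[14,8]
#8 0x6e→b6/s0 L1-HIT; vc=[14,8]

SEQ = [MISS, L1-HIT, L1-HIT, MISS, MISS, VC-HIT, VC-HIT, L1-HIT, L1-HIT]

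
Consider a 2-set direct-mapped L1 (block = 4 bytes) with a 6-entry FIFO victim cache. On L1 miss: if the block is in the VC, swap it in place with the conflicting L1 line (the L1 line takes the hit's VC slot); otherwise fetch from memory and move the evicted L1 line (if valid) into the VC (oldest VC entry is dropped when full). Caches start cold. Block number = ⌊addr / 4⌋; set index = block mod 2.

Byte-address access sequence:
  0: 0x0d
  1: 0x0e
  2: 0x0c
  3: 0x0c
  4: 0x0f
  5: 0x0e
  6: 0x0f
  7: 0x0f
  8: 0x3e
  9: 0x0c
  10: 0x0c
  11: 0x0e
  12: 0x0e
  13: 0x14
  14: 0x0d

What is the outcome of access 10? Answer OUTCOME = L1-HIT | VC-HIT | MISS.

  [0] addr=0xd blk=3 s=1: MISS | VC []
  [1] addr=0xe blk=3 s=1: L1-HIT | VC []
  [2] addr=0xc blk=3 s=1: L1-HIT | VC []
  [3] addr=0xc blk=3 s=1: L1-HIT | VC []
  [4] addr=0xf blk=3 s=1: L1-HIT | VC []
  [5] addr=0xe blk=3 s=1: L1-HIT | VC []
  [6] addr=0xf blk=3 s=1: L1-HIT | VC []
  [7] addr=0xf blk=3 s=1: L1-HIT | VC []
  [8] addr=0x3e blk=15 s=1: MISS | VC [3]
  [9] addr=0xc blk=3 s=1: VC-HIT | VC [15]
  [10] addr=0xc blk=3 s=1: L1-HIT | VC [15]
  [11] addr=0xe blk=3 s=1: L1-HIT | VC [15]
  [12] addr=0xe blk=3 s=1: L1-HIT | VC [15]
  [13] addr=0x14 blk=5 s=1: MISS | VC [15, 3]
  [14] addr=0xd blk=3 s=1: VC-HIT | VC [15, 5]

OUTCOME = L1-HIT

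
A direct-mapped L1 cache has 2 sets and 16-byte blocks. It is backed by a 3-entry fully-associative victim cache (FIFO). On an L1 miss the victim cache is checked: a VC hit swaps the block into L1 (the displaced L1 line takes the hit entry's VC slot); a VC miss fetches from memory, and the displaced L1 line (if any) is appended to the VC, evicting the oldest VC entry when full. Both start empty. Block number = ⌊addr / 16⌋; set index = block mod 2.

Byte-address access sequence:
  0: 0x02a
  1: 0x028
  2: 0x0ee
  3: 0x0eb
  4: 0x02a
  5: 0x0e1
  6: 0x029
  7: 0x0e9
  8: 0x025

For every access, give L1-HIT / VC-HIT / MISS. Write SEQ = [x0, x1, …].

SEQ = [MISS, L1-HIT, MISS, L1-HIT, VC-HIT, VC-HIT, VC-HIT, VC-HIT, VC-HIT]

  [0] addr=0x2a blk=2 s=0: MISS | VC []
  [1] addr=0x28 blk=2 s=0: L1-HIT | VC []
  [2] addr=0xee blk=14 s=0: MISS | VC [2]
  [3] addr=0xeb blk=14 s=0: L1-HIT | VC [2]
  [4] addr=0x2a blk=2 s=0: VC-HIT | VC [14]
  [5] addr=0xe1 blk=14 s=0: VC-HIT | VC [2]
  [6] addr=0x29 blk=2 s=0: VC-HIT | VC [14]
  [7] addr=0xe9 blk=14 s=0: VC-HIT | VC [2]
  [8] addr=0x25 blk=2 s=0: VC-HIT | VC [14]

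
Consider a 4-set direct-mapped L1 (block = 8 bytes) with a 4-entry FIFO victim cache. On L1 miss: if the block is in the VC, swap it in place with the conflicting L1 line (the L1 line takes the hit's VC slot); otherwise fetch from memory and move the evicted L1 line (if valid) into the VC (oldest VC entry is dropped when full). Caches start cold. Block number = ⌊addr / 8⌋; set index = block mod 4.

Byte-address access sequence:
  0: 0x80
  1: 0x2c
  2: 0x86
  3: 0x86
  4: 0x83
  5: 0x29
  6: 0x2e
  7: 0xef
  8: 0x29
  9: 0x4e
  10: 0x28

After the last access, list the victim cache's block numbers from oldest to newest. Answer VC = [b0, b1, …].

VC = [29, 9]

0: 0x80 (blk 16, set 0) → MISS  vc=[]
1: 0x2c (blk 5, set 1) → MISS  vc=[]
2: 0x86 (blk 16, set 0) → L1-HIT  vc=[]
3: 0x86 (blk 16, set 0) → L1-HIT  vc=[]
4: 0x83 (blk 16, set 0) → L1-HIT  vc=[]
5: 0x29 (blk 5, set 1) → L1-HIT  vc=[]
6: 0x2e (blk 5, set 1) → L1-HIT  vc=[]
7: 0xef (blk 29, set 1) → MISS  vc=[5]
8: 0x29 (blk 5, set 1) → VC-HIT  vc=[29]
9: 0x4e (blk 9, set 1) → MISS  vc=[29, 5]
10: 0x28 (blk 5, set 1) → VC-HIT  vc=[29, 9]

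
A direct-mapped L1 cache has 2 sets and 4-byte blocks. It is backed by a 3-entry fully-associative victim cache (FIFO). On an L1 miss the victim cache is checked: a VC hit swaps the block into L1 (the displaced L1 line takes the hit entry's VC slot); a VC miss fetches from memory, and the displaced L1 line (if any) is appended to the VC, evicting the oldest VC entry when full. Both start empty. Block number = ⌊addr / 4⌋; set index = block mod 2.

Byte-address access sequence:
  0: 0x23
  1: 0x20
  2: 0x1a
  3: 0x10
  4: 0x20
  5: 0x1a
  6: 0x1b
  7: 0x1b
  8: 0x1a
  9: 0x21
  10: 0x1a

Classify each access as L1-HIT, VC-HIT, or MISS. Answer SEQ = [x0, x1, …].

SEQ = [MISS, L1-HIT, MISS, MISS, VC-HIT, VC-HIT, L1-HIT, L1-HIT, L1-HIT, VC-HIT, VC-HIT]

0: 0x23 (blk 8, set 0) → MISS  vc=[]
1: 0x20 (blk 8, set 0) → L1-HIT  vc=[]
2: 0x1a (blk 6, set 0) → MISS  vc=[8]
3: 0x10 (blk 4, set 0) → MISS  vc=[8, 6]
4: 0x20 (blk 8, set 0) → VC-HIT  vc=[4, 6]
5: 0x1a (blk 6, set 0) → VC-HIT  vc=[4, 8]
6: 0x1b (blk 6, set 0) → L1-HIT  vc=[4, 8]
7: 0x1b (blk 6, set 0) → L1-HIT  vc=[4, 8]
8: 0x1a (blk 6, set 0) → L1-HIT  vc=[4, 8]
9: 0x21 (blk 8, set 0) → VC-HIT  vc=[4, 6]
10: 0x1a (blk 6, set 0) → VC-HIT  vc=[4, 8]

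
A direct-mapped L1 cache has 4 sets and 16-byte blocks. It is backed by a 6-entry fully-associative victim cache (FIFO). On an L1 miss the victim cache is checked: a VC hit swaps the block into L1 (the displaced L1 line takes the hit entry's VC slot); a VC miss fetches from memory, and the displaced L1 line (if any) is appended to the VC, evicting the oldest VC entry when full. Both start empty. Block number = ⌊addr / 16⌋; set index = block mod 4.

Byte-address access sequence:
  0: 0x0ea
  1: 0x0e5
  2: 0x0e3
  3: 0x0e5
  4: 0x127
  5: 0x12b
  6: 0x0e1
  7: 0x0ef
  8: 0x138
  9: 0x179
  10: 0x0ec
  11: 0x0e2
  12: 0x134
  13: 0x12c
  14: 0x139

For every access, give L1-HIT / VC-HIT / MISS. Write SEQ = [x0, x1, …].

0: 0xea (blk 14, set 2) → MISS  vc=[]
1: 0xe5 (blk 14, set 2) → L1-HIT  vc=[]
2: 0xe3 (blk 14, set 2) → L1-HIT  vc=[]
3: 0xe5 (blk 14, set 2) → L1-HIT  vc=[]
4: 0x127 (blk 18, set 2) → MISS  vc=[14]
5: 0x12b (blk 18, set 2) → L1-HIT  vc=[14]
6: 0xe1 (blk 14, set 2) → VC-HIT  vc=[18]
7: 0xef (blk 14, set 2) → L1-HIT  vc=[18]
8: 0x138 (blk 19, set 3) → MISS  vc=[18]
9: 0x179 (blk 23, set 3) → MISS  vc=[18, 19]
10: 0xec (blk 14, set 2) → L1-HIT  vc=[18, 19]
11: 0xe2 (blk 14, set 2) → L1-HIT  vc=[18, 19]
12: 0x134 (blk 19, set 3) → VC-HIT  vc=[18, 23]
13: 0x12c (blk 18, set 2) → VC-HIT  vc=[14, 23]
14: 0x139 (blk 19, set 3) → L1-HIT  vc=[14, 23]

SEQ = [MISS, L1-HIT, L1-HIT, L1-HIT, MISS, L1-HIT, VC-HIT, L1-HIT, MISS, MISS, L1-HIT, L1-HIT, VC-HIT, VC-HIT, L1-HIT]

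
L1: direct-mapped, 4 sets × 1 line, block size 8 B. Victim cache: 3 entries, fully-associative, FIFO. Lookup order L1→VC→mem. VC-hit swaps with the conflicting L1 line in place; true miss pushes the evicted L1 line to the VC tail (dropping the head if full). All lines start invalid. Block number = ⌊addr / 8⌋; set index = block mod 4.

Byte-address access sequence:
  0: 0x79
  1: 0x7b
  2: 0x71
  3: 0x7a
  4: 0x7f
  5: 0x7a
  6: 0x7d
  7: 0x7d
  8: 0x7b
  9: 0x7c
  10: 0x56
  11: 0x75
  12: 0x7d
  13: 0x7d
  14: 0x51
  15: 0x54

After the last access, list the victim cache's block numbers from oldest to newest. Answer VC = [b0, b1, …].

VC = [14]

0: 0x79 (blk 15, set 3) → MISS  vc=[]
1: 0x7b (blk 15, set 3) → L1-HIT  vc=[]
2: 0x71 (blk 14, set 2) → MISS  vc=[]
3: 0x7a (blk 15, set 3) → L1-HIT  vc=[]
4: 0x7f (blk 15, set 3) → L1-HIT  vc=[]
5: 0x7a (blk 15, set 3) → L1-HIT  vc=[]
6: 0x7d (blk 15, set 3) → L1-HIT  vc=[]
7: 0x7d (blk 15, set 3) → L1-HIT  vc=[]
8: 0x7b (blk 15, set 3) → L1-HIT  vc=[]
9: 0x7c (blk 15, set 3) → L1-HIT  vc=[]
10: 0x56 (blk 10, set 2) → MISS  vc=[14]
11: 0x75 (blk 14, set 2) → VC-HIT  vc=[10]
12: 0x7d (blk 15, set 3) → L1-HIT  vc=[10]
13: 0x7d (blk 15, set 3) → L1-HIT  vc=[10]
14: 0x51 (blk 10, set 2) → VC-HIT  vc=[14]
15: 0x54 (blk 10, set 2) → L1-HIT  vc=[14]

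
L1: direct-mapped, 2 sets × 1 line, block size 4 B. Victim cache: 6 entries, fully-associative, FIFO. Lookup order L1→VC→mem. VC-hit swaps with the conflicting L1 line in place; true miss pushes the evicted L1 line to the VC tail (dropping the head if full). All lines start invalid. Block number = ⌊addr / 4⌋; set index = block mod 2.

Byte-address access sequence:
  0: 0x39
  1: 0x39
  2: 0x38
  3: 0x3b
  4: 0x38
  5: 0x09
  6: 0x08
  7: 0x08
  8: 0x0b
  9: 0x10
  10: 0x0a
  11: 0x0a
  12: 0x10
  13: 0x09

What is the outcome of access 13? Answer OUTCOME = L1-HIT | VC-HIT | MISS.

#0 0x39→b14/s0 MISS; vc=[]
#1 0x39→b14/s0 L1-HIT; vc=[]
#2 0x38→b14/s0 L1-HIT; vc=[]
#3 0x3b→b14/s0 L1-HIT; vc=[]
#4 0x38→b14/s0 L1-HIT; vc=[]
#5 0x9→b2/s0 MISS; vc=[14]
#6 0x8→b2/s0 L1-HIT; vc=[14]
#7 0x8→b2/s0 L1-HIT; vc=[14]
#8 0xb→b2/s0 L1-HIT; vc=[14]
#9 0x10→b4/s0 MISS; vc=[14,2]
#10 0xa→b2/s0 VC-HIT; vc=[14,4]
#11 0xa→b2/s0 L1-HIT; vc=[14,4]
#12 0x10→b4/s0 VC-HIT; vc=[14,2]
#13 0x9→b2/s0 VC-HIT; vc=[14,4]

OUTCOME = VC-HIT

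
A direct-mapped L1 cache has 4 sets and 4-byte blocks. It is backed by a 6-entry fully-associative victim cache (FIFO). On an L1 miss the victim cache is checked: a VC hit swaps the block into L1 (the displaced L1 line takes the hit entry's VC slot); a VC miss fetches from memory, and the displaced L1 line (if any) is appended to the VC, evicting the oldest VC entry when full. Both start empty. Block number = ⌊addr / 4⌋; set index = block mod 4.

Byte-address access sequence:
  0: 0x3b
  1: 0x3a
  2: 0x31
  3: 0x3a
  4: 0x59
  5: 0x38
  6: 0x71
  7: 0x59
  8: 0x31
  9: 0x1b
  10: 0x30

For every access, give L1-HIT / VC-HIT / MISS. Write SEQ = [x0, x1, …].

SEQ = [MISS, L1-HIT, MISS, L1-HIT, MISS, VC-HIT, MISS, VC-HIT, VC-HIT, MISS, L1-HIT]

  [0] addr=0x3b blk=14 s=2: MISS | VC []
  [1] addr=0x3a blk=14 s=2: L1-HIT | VC []
  [2] addr=0x31 blk=12 s=0: MISS | VC []
  [3] addr=0x3a blk=14 s=2: L1-HIT | VC []
  [4] addr=0x59 blk=22 s=2: MISS | VC [14]
  [5] addr=0x38 blk=14 s=2: VC-HIT | VC [22]
  [6] addr=0x71 blk=28 s=0: MISS | VC [22, 12]
  [7] addr=0x59 blk=22 s=2: VC-HIT | VC [14, 12]
  [8] addr=0x31 blk=12 s=0: VC-HIT | VC [14, 28]
  [9] addr=0x1b blk=6 s=2: MISS | VC [14, 28, 22]
  [10] addr=0x30 blk=12 s=0: L1-HIT | VC [14, 28, 22]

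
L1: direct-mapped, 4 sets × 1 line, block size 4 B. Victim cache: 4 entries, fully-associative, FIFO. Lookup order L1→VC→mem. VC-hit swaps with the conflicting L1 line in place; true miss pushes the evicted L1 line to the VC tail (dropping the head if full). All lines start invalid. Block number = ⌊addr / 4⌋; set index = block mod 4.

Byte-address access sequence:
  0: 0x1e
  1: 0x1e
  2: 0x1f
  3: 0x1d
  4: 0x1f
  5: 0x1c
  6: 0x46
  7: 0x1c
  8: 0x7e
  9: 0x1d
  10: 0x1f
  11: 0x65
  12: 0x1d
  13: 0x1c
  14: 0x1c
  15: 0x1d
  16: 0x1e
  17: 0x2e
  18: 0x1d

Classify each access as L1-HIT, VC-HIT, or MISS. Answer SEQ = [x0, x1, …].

SEQ = [MISS, L1-HIT, L1-HIT, L1-HIT, L1-HIT, L1-HIT, MISS, L1-HIT, MISS, VC-HIT, L1-HIT, MISS, L1-HIT, L1-HIT, L1-HIT, L1-HIT, L1-HIT, MISS, VC-HIT]

  [0] addr=0x1e blk=7 s=3: MISS | VC []
  [1] addr=0x1e blk=7 s=3: L1-HIT | VC []
  [2] addr=0x1f blk=7 s=3: L1-HIT | VC []
  [3] addr=0x1d blk=7 s=3: L1-HIT | VC []
  [4] addr=0x1f blk=7 s=3: L1-HIT | VC []
  [5] addr=0x1c blk=7 s=3: L1-HIT | VC []
  [6] addr=0x46 blk=17 s=1: MISS | VC []
  [7] addr=0x1c blk=7 s=3: L1-HIT | VC []
  [8] addr=0x7e blk=31 s=3: MISS | VC [7]
  [9] addr=0x1d blk=7 s=3: VC-HIT | VC [31]
  [10] addr=0x1f blk=7 s=3: L1-HIT | VC [31]
  [11] addr=0x65 blk=25 s=1: MISS | VC [31, 17]
  [12] addr=0x1d blk=7 s=3: L1-HIT | VC [31, 17]
  [13] addr=0x1c blk=7 s=3: L1-HIT | VC [31, 17]
  [14] addr=0x1c blk=7 s=3: L1-HIT | VC [31, 17]
  [15] addr=0x1d blk=7 s=3: L1-HIT | VC [31, 17]
  [16] addr=0x1e blk=7 s=3: L1-HIT | VC [31, 17]
  [17] addr=0x2e blk=11 s=3: MISS | VC [31, 17, 7]
  [18] addr=0x1d blk=7 s=3: VC-HIT | VC [31, 17, 11]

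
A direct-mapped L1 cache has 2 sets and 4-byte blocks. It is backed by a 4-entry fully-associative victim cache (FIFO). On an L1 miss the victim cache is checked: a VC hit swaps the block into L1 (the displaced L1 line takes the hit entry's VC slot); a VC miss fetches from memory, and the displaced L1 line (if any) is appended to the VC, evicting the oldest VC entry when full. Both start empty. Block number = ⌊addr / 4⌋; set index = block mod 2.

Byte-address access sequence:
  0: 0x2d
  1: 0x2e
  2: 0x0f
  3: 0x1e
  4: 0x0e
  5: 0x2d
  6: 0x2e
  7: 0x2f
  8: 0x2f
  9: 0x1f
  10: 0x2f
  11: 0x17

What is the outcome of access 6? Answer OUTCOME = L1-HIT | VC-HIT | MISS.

0: 0x2d (blk 11, set 1) → MISS  vc=[]
1: 0x2e (blk 11, set 1) → L1-HIT  vc=[]
2: 0xf (blk 3, set 1) → MISS  vc=[11]
3: 0x1e (blk 7, set 1) → MISS  vc=[11, 3]
4: 0xe (blk 3, set 1) → VC-HIT  vc=[11, 7]
5: 0x2d (blk 11, set 1) → VC-HIT  vc=[3, 7]
6: 0x2e (blk 11, set 1) → L1-HIT  vc=[3, 7]
7: 0x2f (blk 11, set 1) → L1-HIT  vc=[3, 7]
8: 0x2f (blk 11, set 1) → L1-HIT  vc=[3, 7]
9: 0x1f (blk 7, set 1) → VC-HIT  vc=[3, 11]
10: 0x2f (blk 11, set 1) → VC-HIT  vc=[3, 7]
11: 0x17 (blk 5, set 1) → MISS  vc=[3, 7, 11]

OUTCOME = L1-HIT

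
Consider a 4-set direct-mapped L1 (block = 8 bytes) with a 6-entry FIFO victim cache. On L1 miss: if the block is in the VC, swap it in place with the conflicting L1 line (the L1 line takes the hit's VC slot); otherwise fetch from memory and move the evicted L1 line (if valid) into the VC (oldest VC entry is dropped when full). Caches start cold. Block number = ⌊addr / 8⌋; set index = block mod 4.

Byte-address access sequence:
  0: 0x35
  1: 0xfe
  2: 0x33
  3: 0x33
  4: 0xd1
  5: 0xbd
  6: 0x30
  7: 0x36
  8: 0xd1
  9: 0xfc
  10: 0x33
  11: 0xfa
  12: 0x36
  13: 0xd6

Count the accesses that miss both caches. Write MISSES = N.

  [0] addr=0x35 blk=6 s=2: MISS | VC []
  [1] addr=0xfe blk=31 s=3: MISS | VC []
  [2] addr=0x33 blk=6 s=2: L1-HIT | VC []
  [3] addr=0x33 blk=6 s=2: L1-HIT | VC []
  [4] addr=0xd1 blk=26 s=2: MISS | VC [6]
  [5] addr=0xbd blk=23 s=3: MISS | VC [6, 31]
  [6] addr=0x30 blk=6 s=2: VC-HIT | VC [26, 31]
  [7] addr=0x36 blk=6 s=2: L1-HIT | VC [26, 31]
  [8] addr=0xd1 blk=26 s=2: VC-HIT | VC [6, 31]
  [9] addr=0xfc blk=31 s=3: VC-HIT | VC [6, 23]
  [10] addr=0x33 blk=6 s=2: VC-HIT | VC [26, 23]
  [11] addr=0xfa blk=31 s=3: L1-HIT | VC [26, 23]
  [12] addr=0x36 blk=6 s=2: L1-HIT | VC [26, 23]
  [13] addr=0xd6 blk=26 s=2: VC-HIT | VC [6, 23]

MISSES = 4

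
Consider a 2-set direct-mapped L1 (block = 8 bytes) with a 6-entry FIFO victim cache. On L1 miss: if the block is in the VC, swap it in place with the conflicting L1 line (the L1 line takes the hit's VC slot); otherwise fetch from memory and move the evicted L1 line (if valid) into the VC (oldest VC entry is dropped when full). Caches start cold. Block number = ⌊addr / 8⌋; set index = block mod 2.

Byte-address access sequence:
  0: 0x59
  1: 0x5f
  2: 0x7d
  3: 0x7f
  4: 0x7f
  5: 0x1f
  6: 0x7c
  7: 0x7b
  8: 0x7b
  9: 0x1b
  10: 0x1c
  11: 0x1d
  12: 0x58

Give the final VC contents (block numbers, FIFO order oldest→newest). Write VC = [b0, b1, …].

VC = [3, 15]

#0 0x59→b11/s1 MISS; vc=[]
#1 0x5f→b11/s1 L1-HIT; vc=[]
#2 0x7d→b15/s1 MISS; vc=[11]
#3 0x7f→b15/s1 L1-HIT; vc=[11]
#4 0x7f→b15/s1 L1-HIT; vc=[11]
#5 0x1f→b3/s1 MISS; vc=[11,15]
#6 0x7c→b15/s1 VC-HIT; vc=[11,3]
#7 0x7b→b15/s1 L1-HIT; vc=[11,3]
#8 0x7b→b15/s1 L1-HIT; vc=[11,3]
#9 0x1b→b3/s1 VC-HIT; vc=[11,15]
#10 0x1c→b3/s1 L1-HIT; vc=[11,15]
#11 0x1d→b3/s1 L1-HIT; vc=[11,15]
#12 0x58→b11/s1 VC-HIT; vc=[3,15]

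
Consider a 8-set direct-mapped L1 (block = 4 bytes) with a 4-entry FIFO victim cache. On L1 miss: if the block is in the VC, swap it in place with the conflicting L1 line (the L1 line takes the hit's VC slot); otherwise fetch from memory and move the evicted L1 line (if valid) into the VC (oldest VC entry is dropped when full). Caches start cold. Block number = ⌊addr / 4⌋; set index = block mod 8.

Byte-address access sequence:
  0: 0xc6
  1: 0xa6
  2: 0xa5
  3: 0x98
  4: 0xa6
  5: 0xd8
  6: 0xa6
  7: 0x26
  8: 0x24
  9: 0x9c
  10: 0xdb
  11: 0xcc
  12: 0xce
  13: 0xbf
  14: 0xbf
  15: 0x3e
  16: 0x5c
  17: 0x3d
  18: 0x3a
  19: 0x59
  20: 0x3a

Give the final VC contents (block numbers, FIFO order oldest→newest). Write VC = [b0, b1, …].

VC = [47, 23, 54, 22]

#0 0xc6→b49/s1 MISS; vc=[]
#1 0xa6→b41/s1 MISS; vc=[49]
#2 0xa5→b41/s1 L1-HIT; vc=[49]
#3 0x98→b38/s6 MISS; vc=[49]
#4 0xa6→b41/s1 L1-HIT; vc=[49]
#5 0xd8→b54/s6 MISS; vc=[49,38]
#6 0xa6→b41/s1 L1-HIT; vc=[49,38]
#7 0x26→b9/s1 MISS; vc=[49,38,41]
#8 0x24→b9/s1 L1-HIT; vc=[49,38,41]
#9 0x9c→b39/s7 MISS; vc=[49,38,41]
#10 0xdb→b54/s6 L1-HIT; vc=[49,38,41]
#11 0xcc→b51/s3 MISS; vc=[49,38,41]
#12 0xce→b51/s3 L1-HIT; vc=[49,38,41]
#13 0xbf→b47/s7 MISS; vc=[49,38,41,39]
#14 0xbf→b47/s7 L1-HIT; vc=[49,38,41,39]
#15 0x3e→b15/s7 MISS; vc=[38,41,39,47]
#16 0x5c→b23/s7 MISS; vc=[41,39,47,15]
#17 0x3d→b15/s7 VC-HIT; vc=[41,39,47,23]
#18 0x3a→b14/s6 MISS; vc=[39,47,23,54]
#19 0x59→b22/s6 MISS; vc=[47,23,54,14]
#20 0x3a→b14/s6 VC-HIT; vc=[47,23,54,22]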